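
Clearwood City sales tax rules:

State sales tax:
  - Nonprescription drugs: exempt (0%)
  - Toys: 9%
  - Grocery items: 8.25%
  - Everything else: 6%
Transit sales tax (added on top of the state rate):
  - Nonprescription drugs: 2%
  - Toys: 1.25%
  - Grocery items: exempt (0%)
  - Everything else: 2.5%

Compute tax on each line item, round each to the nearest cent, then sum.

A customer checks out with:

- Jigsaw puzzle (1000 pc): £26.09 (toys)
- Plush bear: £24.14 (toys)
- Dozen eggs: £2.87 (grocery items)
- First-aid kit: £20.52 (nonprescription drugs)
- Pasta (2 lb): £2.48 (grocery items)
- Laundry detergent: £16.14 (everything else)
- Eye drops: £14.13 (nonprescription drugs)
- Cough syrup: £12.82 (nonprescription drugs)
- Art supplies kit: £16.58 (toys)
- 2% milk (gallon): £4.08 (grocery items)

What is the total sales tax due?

Jigsaw puzzle (1000 pc) £26.09: toys → 9% + 1.25% transit = 10.25% → £2.67
Plush bear £24.14: toys → 9% + 1.25% transit = 10.25% → £2.47
Dozen eggs £2.87: grocery items → 8.25% + 0% transit = 8.25% → £0.24
First-aid kit £20.52: nonprescription drugs → 0% + 2% transit = 2% → £0.41
Pasta (2 lb) £2.48: grocery items → 8.25% + 0% transit = 8.25% → £0.20
Laundry detergent £16.14: everything else → 6% + 2.5% transit = 8.5% → £1.37
Eye drops £14.13: nonprescription drugs → 0% + 2% transit = 2% → £0.28
Cough syrup £12.82: nonprescription drugs → 0% + 2% transit = 2% → £0.26
Art supplies kit £16.58: toys → 9% + 1.25% transit = 10.25% → £1.70
2% milk (gallon) £4.08: grocery items → 8.25% + 0% transit = 8.25% → £0.34
Total tax = £2.67 + £2.47 + £0.24 + £0.41 + £0.20 + £1.37 + £0.28 + £0.26 + £1.70 + £0.34 = £9.94

£9.94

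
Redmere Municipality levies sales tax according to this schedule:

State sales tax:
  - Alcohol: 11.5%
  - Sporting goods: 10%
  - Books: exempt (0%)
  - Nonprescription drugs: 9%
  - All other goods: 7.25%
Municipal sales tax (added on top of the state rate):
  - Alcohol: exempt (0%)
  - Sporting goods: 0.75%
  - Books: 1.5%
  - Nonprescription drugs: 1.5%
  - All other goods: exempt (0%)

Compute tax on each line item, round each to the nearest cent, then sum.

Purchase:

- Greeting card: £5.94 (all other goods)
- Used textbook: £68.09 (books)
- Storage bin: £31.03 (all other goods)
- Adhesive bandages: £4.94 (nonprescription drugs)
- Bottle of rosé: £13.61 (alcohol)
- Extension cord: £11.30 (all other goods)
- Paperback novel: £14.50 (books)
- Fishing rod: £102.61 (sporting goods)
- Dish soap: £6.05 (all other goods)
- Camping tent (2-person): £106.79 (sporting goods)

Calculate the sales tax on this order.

Greeting card £5.94: all other goods → 7.25% + 0% municipal = 7.25% → £0.43
Used textbook £68.09: books → 0% + 1.5% municipal = 1.5% → £1.02
Storage bin £31.03: all other goods → 7.25% + 0% municipal = 7.25% → £2.25
Adhesive bandages £4.94: nonprescription drugs → 9% + 1.5% municipal = 10.5% → £0.52
Bottle of rosé £13.61: alcohol → 11.5% + 0% municipal = 11.5% → £1.57
Extension cord £11.30: all other goods → 7.25% + 0% municipal = 7.25% → £0.82
Paperback novel £14.50: books → 0% + 1.5% municipal = 1.5% → £0.22
Fishing rod £102.61: sporting goods → 10% + 0.75% municipal = 10.75% → £11.03
Dish soap £6.05: all other goods → 7.25% + 0% municipal = 7.25% → £0.44
Camping tent (2-person) £106.79: sporting goods → 10% + 0.75% municipal = 10.75% → £11.48
Total tax = £0.43 + £1.02 + £2.25 + £0.52 + £1.57 + £0.82 + £0.22 + £11.03 + £0.44 + £11.48 = £29.78

£29.78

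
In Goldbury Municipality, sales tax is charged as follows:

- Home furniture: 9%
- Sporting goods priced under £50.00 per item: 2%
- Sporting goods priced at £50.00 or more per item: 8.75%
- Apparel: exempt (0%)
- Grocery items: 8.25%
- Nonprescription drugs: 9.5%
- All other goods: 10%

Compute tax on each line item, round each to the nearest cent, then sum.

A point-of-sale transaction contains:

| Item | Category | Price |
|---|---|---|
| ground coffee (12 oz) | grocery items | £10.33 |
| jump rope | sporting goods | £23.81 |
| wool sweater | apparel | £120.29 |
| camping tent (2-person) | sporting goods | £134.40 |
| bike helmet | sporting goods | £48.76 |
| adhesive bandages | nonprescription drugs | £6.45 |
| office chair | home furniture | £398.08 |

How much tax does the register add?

£50.51

Ground coffee (12 oz) £10.33: grocery items → 8.25% → £0.85
Jump rope £23.81: sporting goods, under £50.00 → 2% → £0.48
Wool sweater £120.29: apparel → 0% → £0.00
Camping tent (2-person) £134.40: sporting goods, £50.00 or more → 8.75% → £11.76
Bike helmet £48.76: sporting goods, under £50.00 → 2% → £0.98
Adhesive bandages £6.45: nonprescription drugs → 9.5% → £0.61
Office chair £398.08: home furniture → 9% → £35.83
Total tax = £0.85 + £0.48 + £11.76 + £0.98 + £0.61 + £35.83 = £50.51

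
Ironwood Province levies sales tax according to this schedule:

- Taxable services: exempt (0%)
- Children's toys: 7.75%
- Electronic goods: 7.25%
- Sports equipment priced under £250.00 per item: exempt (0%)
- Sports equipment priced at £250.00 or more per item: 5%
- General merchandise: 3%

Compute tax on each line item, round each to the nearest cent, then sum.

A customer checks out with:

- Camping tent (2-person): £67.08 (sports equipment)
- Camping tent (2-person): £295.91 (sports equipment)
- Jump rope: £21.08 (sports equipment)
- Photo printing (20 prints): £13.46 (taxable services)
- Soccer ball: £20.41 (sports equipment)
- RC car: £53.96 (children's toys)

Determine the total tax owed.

£18.98

Camping tent (2-person) £67.08: sports equipment, under £250.00 → 0% → £0.00
Camping tent (2-person) £295.91: sports equipment, £250.00 or more → 5% → £14.80
Jump rope £21.08: sports equipment, under £250.00 → 0% → £0.00
Photo printing (20 prints) £13.46: taxable services → 0% → £0.00
Soccer ball £20.41: sports equipment, under £250.00 → 0% → £0.00
RC car £53.96: children's toys → 7.75% → £4.18
Total tax = £14.80 + £4.18 = £18.98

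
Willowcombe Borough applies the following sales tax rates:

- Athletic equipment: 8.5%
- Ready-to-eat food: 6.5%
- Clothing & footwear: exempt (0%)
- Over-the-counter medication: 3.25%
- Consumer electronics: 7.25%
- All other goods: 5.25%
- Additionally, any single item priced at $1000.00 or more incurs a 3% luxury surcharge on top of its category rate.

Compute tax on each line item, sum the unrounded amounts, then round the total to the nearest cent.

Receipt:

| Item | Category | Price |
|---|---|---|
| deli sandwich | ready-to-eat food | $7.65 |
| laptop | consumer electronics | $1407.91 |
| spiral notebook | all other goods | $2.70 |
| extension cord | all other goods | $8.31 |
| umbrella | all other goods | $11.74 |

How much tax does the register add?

$146.00

Deli sandwich $7.65: ready-to-eat food → 6.5% → $0.49725
Laptop $1407.91: consumer electronics → 7.25% + 3% surcharge = 10.25% → $144.310775
Spiral notebook $2.70: all other goods → 5.25% → $0.14175
Extension cord $8.31: all other goods → 5.25% → $0.436275
Umbrella $11.74: all other goods → 5.25% → $0.61635
Unrounded tax sum = $146.0024 → $146.00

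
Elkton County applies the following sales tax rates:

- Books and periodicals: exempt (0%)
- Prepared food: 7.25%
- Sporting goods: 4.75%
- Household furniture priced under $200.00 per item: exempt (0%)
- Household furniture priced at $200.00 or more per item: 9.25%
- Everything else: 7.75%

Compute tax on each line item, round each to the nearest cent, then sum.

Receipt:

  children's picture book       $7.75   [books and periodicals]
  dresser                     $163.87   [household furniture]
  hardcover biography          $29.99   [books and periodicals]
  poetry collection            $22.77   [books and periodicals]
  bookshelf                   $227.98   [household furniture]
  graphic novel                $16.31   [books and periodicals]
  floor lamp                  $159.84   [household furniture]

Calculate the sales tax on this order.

$21.09

Children's picture book $7.75: books and periodicals → 0% → $0.00
Dresser $163.87: household furniture, under $200.00 → 0% → $0.00
Hardcover biography $29.99: books and periodicals → 0% → $0.00
Poetry collection $22.77: books and periodicals → 0% → $0.00
Bookshelf $227.98: household furniture, $200.00 or more → 9.25% → $21.09
Graphic novel $16.31: books and periodicals → 0% → $0.00
Floor lamp $159.84: household furniture, under $200.00 → 0% → $0.00
Total tax = $21.09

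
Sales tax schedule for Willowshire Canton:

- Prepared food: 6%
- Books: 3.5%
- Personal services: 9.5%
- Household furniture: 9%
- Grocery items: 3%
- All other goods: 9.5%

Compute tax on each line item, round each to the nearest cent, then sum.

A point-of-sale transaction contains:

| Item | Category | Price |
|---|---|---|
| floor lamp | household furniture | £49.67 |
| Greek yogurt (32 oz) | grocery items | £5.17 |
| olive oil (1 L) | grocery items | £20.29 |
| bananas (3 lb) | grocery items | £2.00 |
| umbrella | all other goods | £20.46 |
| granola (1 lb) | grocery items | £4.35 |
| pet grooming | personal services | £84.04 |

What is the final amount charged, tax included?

Floor lamp £49.67: household furniture → 9% → £4.47
Greek yogurt (32 oz) £5.17: grocery items → 3% → £0.16
Olive oil (1 L) £20.29: grocery items → 3% → £0.61
Bananas (3 lb) £2.00: grocery items → 3% → £0.06
Umbrella £20.46: all other goods → 9.5% → £1.94
Granola (1 lb) £4.35: grocery items → 3% → £0.13
Pet grooming £84.04: personal services → 9.5% → £7.98
Subtotal = £185.98; tax = £15.35; total due = £201.33

£201.33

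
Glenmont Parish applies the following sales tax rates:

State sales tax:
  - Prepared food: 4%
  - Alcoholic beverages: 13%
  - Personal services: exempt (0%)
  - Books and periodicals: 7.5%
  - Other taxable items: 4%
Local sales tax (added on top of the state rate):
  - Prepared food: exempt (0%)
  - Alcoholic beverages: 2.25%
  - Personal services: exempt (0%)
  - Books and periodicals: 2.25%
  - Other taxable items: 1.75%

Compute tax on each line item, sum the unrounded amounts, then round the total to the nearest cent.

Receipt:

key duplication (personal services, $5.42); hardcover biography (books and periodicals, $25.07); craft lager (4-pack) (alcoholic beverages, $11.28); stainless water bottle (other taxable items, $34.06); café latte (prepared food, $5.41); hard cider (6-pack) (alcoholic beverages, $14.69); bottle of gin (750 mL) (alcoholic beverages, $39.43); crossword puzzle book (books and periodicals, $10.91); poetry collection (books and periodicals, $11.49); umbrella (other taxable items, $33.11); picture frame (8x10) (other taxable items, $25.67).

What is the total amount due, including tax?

Key duplication $5.42: personal services → 0% + 0% local = 0% → $0.00
Hardcover biography $25.07: books and periodicals → 7.5% + 2.25% local = 9.75% → $2.444325
Craft lager (4-pack) $11.28: alcoholic beverages → 13% + 2.25% local = 15.25% → $1.7202
Stainless water bottle $34.06: other taxable items → 4% + 1.75% local = 5.75% → $1.95845
Café latte $5.41: prepared food → 4% + 0% local = 4% → $0.2164
Hard cider (6-pack) $14.69: alcoholic beverages → 13% + 2.25% local = 15.25% → $2.240225
Bottle of gin (750 mL) $39.43: alcoholic beverages → 13% + 2.25% local = 15.25% → $6.013075
Crossword puzzle book $10.91: books and periodicals → 7.5% + 2.25% local = 9.75% → $1.063725
Poetry collection $11.49: books and periodicals → 7.5% + 2.25% local = 9.75% → $1.120275
Umbrella $33.11: other taxable items → 4% + 1.75% local = 5.75% → $1.903825
Picture frame (8x10) $25.67: other taxable items → 4% + 1.75% local = 5.75% → $1.476025
Subtotal = $216.54; unrounded tax = $20.156525 → $20.16; total due = $236.70

$236.70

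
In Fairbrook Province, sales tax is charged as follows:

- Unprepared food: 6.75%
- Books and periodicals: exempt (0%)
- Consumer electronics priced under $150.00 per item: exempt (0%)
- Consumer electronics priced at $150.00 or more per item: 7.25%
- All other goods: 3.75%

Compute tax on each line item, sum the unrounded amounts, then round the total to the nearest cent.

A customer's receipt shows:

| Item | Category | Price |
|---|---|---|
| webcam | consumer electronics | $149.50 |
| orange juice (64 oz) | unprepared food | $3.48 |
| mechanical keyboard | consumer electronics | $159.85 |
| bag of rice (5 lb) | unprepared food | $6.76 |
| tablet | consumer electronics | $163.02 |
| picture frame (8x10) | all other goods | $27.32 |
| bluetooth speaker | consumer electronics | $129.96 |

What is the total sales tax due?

$25.12

Webcam $149.50: consumer electronics, under $150.00 → 0% → $0.00
Orange juice (64 oz) $3.48: unprepared food → 6.75% → $0.2349
Mechanical keyboard $159.85: consumer electronics, $150.00 or more → 7.25% → $11.589125
Bag of rice (5 lb) $6.76: unprepared food → 6.75% → $0.4563
Tablet $163.02: consumer electronics, $150.00 or more → 7.25% → $11.81895
Picture frame (8x10) $27.32: all other goods → 3.75% → $1.0245
Bluetooth speaker $129.96: consumer electronics, under $150.00 → 0% → $0.00
Unrounded tax sum = $25.123775 → $25.12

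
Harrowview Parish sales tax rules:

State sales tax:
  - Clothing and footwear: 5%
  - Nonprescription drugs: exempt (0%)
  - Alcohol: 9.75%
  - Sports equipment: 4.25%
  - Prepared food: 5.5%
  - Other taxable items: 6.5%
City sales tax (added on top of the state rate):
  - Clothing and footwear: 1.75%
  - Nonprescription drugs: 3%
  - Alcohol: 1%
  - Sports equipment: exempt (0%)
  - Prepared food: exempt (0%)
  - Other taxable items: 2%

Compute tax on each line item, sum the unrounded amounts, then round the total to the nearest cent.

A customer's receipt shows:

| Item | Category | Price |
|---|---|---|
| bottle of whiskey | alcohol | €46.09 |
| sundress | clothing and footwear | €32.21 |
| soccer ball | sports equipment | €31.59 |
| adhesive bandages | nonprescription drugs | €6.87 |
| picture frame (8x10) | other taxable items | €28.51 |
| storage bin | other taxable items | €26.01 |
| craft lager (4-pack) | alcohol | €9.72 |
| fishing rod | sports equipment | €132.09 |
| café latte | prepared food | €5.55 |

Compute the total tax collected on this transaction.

€20.28

Bottle of whiskey €46.09: alcohol → 9.75% + 1% city = 10.75% → €4.954675
Sundress €32.21: clothing and footwear → 5% + 1.75% city = 6.75% → €2.174175
Soccer ball €31.59: sports equipment → 4.25% + 0% city = 4.25% → €1.342575
Adhesive bandages €6.87: nonprescription drugs → 0% + 3% city = 3% → €0.2061
Picture frame (8x10) €28.51: other taxable items → 6.5% + 2% city = 8.5% → €2.42335
Storage bin €26.01: other taxable items → 6.5% + 2% city = 8.5% → €2.21085
Craft lager (4-pack) €9.72: alcohol → 9.75% + 1% city = 10.75% → €1.0449
Fishing rod €132.09: sports equipment → 4.25% + 0% city = 4.25% → €5.613825
Café latte €5.55: prepared food → 5.5% + 0% city = 5.5% → €0.30525
Unrounded tax sum = €20.2757 → €20.28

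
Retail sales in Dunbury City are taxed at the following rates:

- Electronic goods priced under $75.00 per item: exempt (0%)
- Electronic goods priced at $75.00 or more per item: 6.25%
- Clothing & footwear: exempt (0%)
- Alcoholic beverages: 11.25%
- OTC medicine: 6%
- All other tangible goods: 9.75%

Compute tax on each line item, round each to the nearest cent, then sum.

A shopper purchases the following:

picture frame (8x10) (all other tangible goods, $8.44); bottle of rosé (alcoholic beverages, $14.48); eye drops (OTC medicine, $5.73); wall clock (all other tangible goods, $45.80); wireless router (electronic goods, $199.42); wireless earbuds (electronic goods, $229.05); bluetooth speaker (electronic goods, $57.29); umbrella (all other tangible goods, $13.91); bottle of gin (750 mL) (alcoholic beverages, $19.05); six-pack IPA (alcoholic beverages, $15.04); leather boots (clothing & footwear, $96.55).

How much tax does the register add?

$39.23

Picture frame (8x10) $8.44: all other tangible goods → 9.75% → $0.82
Bottle of rosé $14.48: alcoholic beverages → 11.25% → $1.63
Eye drops $5.73: OTC medicine → 6% → $0.34
Wall clock $45.80: all other tangible goods → 9.75% → $4.47
Wireless router $199.42: electronic goods, $75.00 or more → 6.25% → $12.46
Wireless earbuds $229.05: electronic goods, $75.00 or more → 6.25% → $14.32
Bluetooth speaker $57.29: electronic goods, under $75.00 → 0% → $0.00
Umbrella $13.91: all other tangible goods → 9.75% → $1.36
Bottle of gin (750 mL) $19.05: alcoholic beverages → 11.25% → $2.14
Six-pack IPA $15.04: alcoholic beverages → 11.25% → $1.69
Leather boots $96.55: clothing & footwear → 0% → $0.00
Total tax = $0.82 + $1.63 + $0.34 + $4.47 + $12.46 + $14.32 + $1.36 + $2.14 + $1.69 = $39.23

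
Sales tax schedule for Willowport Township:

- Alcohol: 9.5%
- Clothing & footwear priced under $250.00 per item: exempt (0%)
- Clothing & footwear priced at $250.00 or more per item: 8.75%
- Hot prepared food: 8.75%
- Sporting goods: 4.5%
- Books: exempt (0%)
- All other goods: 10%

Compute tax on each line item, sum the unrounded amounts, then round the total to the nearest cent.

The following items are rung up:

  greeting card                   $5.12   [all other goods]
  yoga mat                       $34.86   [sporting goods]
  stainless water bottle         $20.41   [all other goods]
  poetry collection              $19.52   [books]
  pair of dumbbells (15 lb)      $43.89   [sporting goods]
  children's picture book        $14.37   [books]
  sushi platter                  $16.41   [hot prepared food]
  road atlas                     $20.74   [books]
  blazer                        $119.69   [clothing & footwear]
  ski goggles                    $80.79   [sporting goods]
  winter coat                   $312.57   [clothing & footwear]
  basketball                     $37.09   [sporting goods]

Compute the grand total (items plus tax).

Greeting card $5.12: all other goods → 10% → $0.512
Yoga mat $34.86: sporting goods → 4.5% → $1.5687
Stainless water bottle $20.41: all other goods → 10% → $2.041
Poetry collection $19.52: books → 0% → $0.00
Pair of dumbbells (15 lb) $43.89: sporting goods → 4.5% → $1.97505
Children's picture book $14.37: books → 0% → $0.00
Sushi platter $16.41: hot prepared food → 8.75% → $1.435875
Road atlas $20.74: books → 0% → $0.00
Blazer $119.69: clothing & footwear, under $250.00 → 0% → $0.00
Ski goggles $80.79: sporting goods → 4.5% → $3.63555
Winter coat $312.57: clothing & footwear, $250.00 or more → 8.75% → $27.349875
Basketball $37.09: sporting goods → 4.5% → $1.66905
Subtotal = $725.46; unrounded tax = $40.1871 → $40.19; total due = $765.65

$765.65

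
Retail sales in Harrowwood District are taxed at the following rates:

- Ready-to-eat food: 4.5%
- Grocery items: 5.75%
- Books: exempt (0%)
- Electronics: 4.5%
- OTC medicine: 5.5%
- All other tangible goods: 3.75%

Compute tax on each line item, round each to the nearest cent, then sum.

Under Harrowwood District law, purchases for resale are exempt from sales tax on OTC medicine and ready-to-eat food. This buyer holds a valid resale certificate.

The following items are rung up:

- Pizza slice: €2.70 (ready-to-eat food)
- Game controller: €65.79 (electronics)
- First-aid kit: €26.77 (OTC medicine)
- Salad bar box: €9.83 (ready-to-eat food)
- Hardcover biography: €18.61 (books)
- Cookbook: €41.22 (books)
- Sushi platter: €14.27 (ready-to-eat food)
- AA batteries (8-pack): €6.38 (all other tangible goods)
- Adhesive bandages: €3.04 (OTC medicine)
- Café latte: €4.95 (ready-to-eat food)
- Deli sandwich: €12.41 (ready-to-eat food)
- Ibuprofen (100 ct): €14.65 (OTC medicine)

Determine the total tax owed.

€3.20

Pizza slice €2.70: ready-to-eat food, buyer-exempt → 0% → €0.00
Game controller €65.79: electronics → 4.5% → €2.96
First-aid kit €26.77: OTC medicine, buyer-exempt → 0% → €0.00
Salad bar box €9.83: ready-to-eat food, buyer-exempt → 0% → €0.00
Hardcover biography €18.61: books → 0% → €0.00
Cookbook €41.22: books → 0% → €0.00
Sushi platter €14.27: ready-to-eat food, buyer-exempt → 0% → €0.00
AA batteries (8-pack) €6.38: all other tangible goods → 3.75% → €0.24
Adhesive bandages €3.04: OTC medicine, buyer-exempt → 0% → €0.00
Café latte €4.95: ready-to-eat food, buyer-exempt → 0% → €0.00
Deli sandwich €12.41: ready-to-eat food, buyer-exempt → 0% → €0.00
Ibuprofen (100 ct) €14.65: OTC medicine, buyer-exempt → 0% → €0.00
Total tax = €2.96 + €0.24 = €3.20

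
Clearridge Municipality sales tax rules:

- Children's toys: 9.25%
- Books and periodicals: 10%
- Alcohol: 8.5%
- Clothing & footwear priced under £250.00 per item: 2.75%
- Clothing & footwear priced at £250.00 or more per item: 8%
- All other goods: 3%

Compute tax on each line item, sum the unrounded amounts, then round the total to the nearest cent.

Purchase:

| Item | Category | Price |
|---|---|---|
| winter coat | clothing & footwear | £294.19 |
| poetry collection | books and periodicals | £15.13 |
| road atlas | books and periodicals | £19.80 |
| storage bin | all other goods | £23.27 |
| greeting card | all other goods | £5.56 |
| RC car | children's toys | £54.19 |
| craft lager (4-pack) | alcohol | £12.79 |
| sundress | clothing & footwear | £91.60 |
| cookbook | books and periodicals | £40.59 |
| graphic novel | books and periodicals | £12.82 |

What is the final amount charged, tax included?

£611.79

Winter coat £294.19: clothing & footwear, £250.00 or more → 8% → £23.5352
Poetry collection £15.13: books and periodicals → 10% → £1.513
Road atlas £19.80: books and periodicals → 10% → £1.98
Storage bin £23.27: all other goods → 3% → £0.6981
Greeting card £5.56: all other goods → 3% → £0.1668
RC car £54.19: children's toys → 9.25% → £5.012575
Craft lager (4-pack) £12.79: alcohol → 8.5% → £1.08715
Sundress £91.60: clothing & footwear, under £250.00 → 2.75% → £2.519
Cookbook £40.59: books and periodicals → 10% → £4.059
Graphic novel £12.82: books and periodicals → 10% → £1.282
Subtotal = £569.94; unrounded tax = £41.852825 → £41.85; total due = £611.79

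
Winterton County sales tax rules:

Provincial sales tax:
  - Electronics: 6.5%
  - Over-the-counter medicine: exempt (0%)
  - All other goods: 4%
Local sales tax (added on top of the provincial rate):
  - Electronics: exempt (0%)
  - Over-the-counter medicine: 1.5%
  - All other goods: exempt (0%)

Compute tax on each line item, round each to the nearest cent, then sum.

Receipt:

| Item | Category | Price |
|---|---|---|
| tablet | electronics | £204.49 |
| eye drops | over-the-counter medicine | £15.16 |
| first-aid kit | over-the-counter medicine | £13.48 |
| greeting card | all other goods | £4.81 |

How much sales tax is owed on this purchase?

£13.91

Tablet £204.49: electronics → 6.5% + 0% local = 6.5% → £13.29
Eye drops £15.16: over-the-counter medicine → 0% + 1.5% local = 1.5% → £0.23
First-aid kit £13.48: over-the-counter medicine → 0% + 1.5% local = 1.5% → £0.20
Greeting card £4.81: all other goods → 4% + 0% local = 4% → £0.19
Total tax = £13.29 + £0.23 + £0.20 + £0.19 = £13.91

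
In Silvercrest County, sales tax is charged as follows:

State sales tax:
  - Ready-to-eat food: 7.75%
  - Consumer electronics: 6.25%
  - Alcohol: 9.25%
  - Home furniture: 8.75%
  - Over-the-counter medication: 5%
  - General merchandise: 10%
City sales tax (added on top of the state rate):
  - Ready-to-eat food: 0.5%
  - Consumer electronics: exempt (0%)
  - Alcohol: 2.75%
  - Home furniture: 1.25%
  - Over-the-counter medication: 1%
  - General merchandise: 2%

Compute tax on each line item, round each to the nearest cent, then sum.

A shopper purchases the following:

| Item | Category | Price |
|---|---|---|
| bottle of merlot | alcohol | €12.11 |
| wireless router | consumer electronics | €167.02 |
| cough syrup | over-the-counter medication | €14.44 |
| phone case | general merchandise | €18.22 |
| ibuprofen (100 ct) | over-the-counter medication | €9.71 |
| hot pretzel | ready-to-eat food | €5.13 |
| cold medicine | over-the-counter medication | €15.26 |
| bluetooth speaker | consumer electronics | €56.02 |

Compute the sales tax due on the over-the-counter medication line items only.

Cough syrup €14.44: over-the-counter medication → 5% + 1% city = 6% → €0.87
Ibuprofen (100 ct) €9.71: over-the-counter medication → 5% + 1% city = 6% → €0.58
Cold medicine €15.26: over-the-counter medication → 5% + 1% city = 6% → €0.92
Tax on over-the-counter medication = €0.87 + €0.58 + €0.92 = €2.37

€2.37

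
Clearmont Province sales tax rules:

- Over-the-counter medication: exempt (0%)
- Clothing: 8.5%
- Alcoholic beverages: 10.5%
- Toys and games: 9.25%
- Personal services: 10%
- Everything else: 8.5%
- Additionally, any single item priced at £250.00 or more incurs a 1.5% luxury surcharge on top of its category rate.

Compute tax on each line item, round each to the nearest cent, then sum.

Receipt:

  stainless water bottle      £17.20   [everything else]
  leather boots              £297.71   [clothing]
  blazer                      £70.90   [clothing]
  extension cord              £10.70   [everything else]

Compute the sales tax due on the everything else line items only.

£2.37

Stainless water bottle £17.20: everything else → 8.5% → £1.46
Extension cord £10.70: everything else → 8.5% → £0.91
Tax on everything else = £1.46 + £0.91 = £2.37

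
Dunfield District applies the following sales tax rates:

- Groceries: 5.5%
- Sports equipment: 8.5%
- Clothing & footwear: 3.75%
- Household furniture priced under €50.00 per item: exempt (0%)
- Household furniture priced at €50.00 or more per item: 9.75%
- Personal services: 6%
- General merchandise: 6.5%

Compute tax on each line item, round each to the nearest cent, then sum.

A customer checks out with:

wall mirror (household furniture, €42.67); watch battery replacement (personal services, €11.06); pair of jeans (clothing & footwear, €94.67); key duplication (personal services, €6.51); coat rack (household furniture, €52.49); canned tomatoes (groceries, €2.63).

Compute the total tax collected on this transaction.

Wall mirror €42.67: household furniture, under €50.00 → 0% → €0.00
Watch battery replacement €11.06: personal services → 6% → €0.66
Pair of jeans €94.67: clothing & footwear → 3.75% → €3.55
Key duplication €6.51: personal services → 6% → €0.39
Coat rack €52.49: household furniture, €50.00 or more → 9.75% → €5.12
Canned tomatoes €2.63: groceries → 5.5% → €0.14
Total tax = €0.66 + €3.55 + €0.39 + €5.12 + €0.14 = €9.86

€9.86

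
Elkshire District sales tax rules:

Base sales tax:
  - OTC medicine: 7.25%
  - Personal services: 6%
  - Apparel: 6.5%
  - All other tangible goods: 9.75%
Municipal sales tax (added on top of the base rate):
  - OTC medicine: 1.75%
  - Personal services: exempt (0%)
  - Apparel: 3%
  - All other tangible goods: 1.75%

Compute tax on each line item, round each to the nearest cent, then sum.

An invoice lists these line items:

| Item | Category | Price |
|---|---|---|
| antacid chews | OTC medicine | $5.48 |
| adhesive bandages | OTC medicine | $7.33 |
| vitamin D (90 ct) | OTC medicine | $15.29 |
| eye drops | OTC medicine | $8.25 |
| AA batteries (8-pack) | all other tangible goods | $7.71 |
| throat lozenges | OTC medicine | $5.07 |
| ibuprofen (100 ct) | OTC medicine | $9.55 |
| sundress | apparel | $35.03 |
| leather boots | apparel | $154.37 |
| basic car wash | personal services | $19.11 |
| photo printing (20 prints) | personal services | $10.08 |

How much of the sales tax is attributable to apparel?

Sundress $35.03: apparel → 6.5% + 3% municipal = 9.5% → $3.33
Leather boots $154.37: apparel → 6.5% + 3% municipal = 9.5% → $14.67
Tax on apparel = $3.33 + $14.67 = $18.00

$18.00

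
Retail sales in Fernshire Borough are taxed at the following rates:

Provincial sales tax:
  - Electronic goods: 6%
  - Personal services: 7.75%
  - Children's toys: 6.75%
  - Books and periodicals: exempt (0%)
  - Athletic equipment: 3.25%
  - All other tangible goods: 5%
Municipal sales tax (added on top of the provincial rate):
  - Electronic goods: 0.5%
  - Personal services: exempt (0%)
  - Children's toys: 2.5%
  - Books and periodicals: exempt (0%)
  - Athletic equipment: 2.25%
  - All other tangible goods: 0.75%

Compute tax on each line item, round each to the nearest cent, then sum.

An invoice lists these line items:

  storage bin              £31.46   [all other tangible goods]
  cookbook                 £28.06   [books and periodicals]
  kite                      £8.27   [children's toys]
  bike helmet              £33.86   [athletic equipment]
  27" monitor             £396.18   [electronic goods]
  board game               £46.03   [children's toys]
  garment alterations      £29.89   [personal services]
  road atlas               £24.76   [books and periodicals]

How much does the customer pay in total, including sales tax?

£635.27

Storage bin £31.46: all other tangible goods → 5% + 0.75% municipal = 5.75% → £1.81
Cookbook £28.06: books and periodicals → 0% + 0% municipal = 0% → £0.00
Kite £8.27: children's toys → 6.75% + 2.5% municipal = 9.25% → £0.76
Bike helmet £33.86: athletic equipment → 3.25% + 2.25% municipal = 5.5% → £1.86
27" monitor £396.18: electronic goods → 6% + 0.5% municipal = 6.5% → £25.75
Board game £46.03: children's toys → 6.75% + 2.5% municipal = 9.25% → £4.26
Garment alterations £29.89: personal services → 7.75% + 0% municipal = 7.75% → £2.32
Road atlas £24.76: books and periodicals → 0% + 0% municipal = 0% → £0.00
Subtotal = £598.51; tax = £36.76; total due = £635.27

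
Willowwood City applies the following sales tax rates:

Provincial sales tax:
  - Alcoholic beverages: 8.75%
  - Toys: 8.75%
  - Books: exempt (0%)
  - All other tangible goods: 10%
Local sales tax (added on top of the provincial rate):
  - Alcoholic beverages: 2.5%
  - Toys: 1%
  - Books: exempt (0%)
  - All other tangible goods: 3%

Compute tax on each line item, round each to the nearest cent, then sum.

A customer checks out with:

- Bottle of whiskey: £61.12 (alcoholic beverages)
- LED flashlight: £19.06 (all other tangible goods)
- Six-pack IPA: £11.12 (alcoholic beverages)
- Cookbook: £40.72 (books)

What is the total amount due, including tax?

£142.63

Bottle of whiskey £61.12: alcoholic beverages → 8.75% + 2.5% local = 11.25% → £6.88
LED flashlight £19.06: all other tangible goods → 10% + 3% local = 13% → £2.48
Six-pack IPA £11.12: alcoholic beverages → 8.75% + 2.5% local = 11.25% → £1.25
Cookbook £40.72: books → 0% + 0% local = 0% → £0.00
Subtotal = £132.02; tax = £10.61; total due = £142.63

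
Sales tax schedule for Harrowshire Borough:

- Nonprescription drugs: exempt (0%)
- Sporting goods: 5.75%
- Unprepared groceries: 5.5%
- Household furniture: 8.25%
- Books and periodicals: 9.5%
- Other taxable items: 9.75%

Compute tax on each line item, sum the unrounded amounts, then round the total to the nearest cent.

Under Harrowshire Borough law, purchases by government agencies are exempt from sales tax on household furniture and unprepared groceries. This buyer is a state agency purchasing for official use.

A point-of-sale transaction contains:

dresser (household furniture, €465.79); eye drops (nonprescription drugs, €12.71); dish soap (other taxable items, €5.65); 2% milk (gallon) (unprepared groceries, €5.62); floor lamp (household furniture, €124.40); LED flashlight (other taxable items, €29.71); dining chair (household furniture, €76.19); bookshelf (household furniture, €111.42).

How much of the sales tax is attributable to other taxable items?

€3.45

Dish soap €5.65: other taxable items → 9.75% → €0.550875
LED flashlight €29.71: other taxable items → 9.75% → €2.896725
Tax on other taxable items: unrounded sum = €3.4476 → €3.45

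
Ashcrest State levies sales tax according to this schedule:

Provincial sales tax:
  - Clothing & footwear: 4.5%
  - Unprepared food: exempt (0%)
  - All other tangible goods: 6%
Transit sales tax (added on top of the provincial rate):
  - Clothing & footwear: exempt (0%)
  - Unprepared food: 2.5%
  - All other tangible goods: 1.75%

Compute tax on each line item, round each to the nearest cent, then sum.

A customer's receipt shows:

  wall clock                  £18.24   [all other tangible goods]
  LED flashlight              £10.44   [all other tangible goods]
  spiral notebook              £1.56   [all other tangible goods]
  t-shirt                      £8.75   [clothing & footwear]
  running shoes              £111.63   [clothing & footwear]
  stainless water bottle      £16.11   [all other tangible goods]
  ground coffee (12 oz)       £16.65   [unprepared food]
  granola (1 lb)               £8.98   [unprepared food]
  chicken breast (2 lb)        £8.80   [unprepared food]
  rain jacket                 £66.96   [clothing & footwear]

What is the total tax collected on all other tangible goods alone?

Wall clock £18.24: all other tangible goods → 6% + 1.75% transit = 7.75% → £1.41
LED flashlight £10.44: all other tangible goods → 6% + 1.75% transit = 7.75% → £0.81
Spiral notebook £1.56: all other tangible goods → 6% + 1.75% transit = 7.75% → £0.12
Stainless water bottle £16.11: all other tangible goods → 6% + 1.75% transit = 7.75% → £1.25
Tax on all other tangible goods = £1.41 + £0.81 + £0.12 + £1.25 = £3.59

£3.59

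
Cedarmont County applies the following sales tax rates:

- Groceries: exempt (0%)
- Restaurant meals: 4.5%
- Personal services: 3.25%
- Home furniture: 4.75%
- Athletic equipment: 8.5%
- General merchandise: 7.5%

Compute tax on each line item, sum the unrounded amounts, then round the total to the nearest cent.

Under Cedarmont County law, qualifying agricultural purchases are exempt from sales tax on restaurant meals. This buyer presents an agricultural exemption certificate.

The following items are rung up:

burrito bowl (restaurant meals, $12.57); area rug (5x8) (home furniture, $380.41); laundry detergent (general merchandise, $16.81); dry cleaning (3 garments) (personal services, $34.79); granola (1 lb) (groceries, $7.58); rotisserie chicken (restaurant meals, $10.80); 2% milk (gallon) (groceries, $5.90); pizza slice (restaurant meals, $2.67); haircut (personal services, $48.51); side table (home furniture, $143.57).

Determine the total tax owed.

$28.86

Burrito bowl $12.57: restaurant meals, buyer-exempt → 0% → $0.00
Area rug (5x8) $380.41: home furniture → 4.75% → $18.069475
Laundry detergent $16.81: general merchandise → 7.5% → $1.26075
Dry cleaning (3 garments) $34.79: personal services → 3.25% → $1.130675
Granola (1 lb) $7.58: groceries → 0% → $0.00
Rotisserie chicken $10.80: restaurant meals, buyer-exempt → 0% → $0.00
2% milk (gallon) $5.90: groceries → 0% → $0.00
Pizza slice $2.67: restaurant meals, buyer-exempt → 0% → $0.00
Haircut $48.51: personal services → 3.25% → $1.576575
Side table $143.57: home furniture → 4.75% → $6.819575
Unrounded tax sum = $28.85705 → $28.86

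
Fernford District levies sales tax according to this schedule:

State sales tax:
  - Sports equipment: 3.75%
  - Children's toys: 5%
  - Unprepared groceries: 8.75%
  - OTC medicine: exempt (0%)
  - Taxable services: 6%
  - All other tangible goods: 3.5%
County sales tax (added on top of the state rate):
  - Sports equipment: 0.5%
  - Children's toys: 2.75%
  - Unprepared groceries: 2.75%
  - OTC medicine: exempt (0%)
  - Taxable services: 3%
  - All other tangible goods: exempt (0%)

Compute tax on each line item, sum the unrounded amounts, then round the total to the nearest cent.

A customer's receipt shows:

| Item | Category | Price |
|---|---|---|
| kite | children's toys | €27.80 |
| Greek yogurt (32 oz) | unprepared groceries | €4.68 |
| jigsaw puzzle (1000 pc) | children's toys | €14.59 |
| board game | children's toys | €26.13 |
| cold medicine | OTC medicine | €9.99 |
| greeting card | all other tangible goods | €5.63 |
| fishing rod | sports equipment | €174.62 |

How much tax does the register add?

€13.47

Kite €27.80: children's toys → 5% + 2.75% county = 7.75% → €2.1545
Greek yogurt (32 oz) €4.68: unprepared groceries → 8.75% + 2.75% county = 11.5% → €0.5382
Jigsaw puzzle (1000 pc) €14.59: children's toys → 5% + 2.75% county = 7.75% → €1.130725
Board game €26.13: children's toys → 5% + 2.75% county = 7.75% → €2.025075
Cold medicine €9.99: OTC medicine → 0% + 0% county = 0% → €0.00
Greeting card €5.63: all other tangible goods → 3.5% + 0% county = 3.5% → €0.19705
Fishing rod €174.62: sports equipment → 3.75% + 0.5% county = 4.25% → €7.42135
Unrounded tax sum = €13.4669 → €13.47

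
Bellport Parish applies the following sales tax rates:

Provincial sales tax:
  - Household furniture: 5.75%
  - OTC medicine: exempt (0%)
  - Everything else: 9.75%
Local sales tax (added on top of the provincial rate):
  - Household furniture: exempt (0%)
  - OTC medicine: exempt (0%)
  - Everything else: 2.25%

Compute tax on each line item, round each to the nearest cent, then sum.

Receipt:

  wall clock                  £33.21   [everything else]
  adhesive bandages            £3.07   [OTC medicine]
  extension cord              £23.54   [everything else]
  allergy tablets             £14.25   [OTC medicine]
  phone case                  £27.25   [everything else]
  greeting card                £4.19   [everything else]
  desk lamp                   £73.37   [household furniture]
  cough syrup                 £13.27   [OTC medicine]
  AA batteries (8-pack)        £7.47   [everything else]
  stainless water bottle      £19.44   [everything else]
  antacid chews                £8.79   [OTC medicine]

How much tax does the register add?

£18.03

Wall clock £33.21: everything else → 9.75% + 2.25% local = 12% → £3.99
Adhesive bandages £3.07: OTC medicine → 0% + 0% local = 0% → £0.00
Extension cord £23.54: everything else → 9.75% + 2.25% local = 12% → £2.82
Allergy tablets £14.25: OTC medicine → 0% + 0% local = 0% → £0.00
Phone case £27.25: everything else → 9.75% + 2.25% local = 12% → £3.27
Greeting card £4.19: everything else → 9.75% + 2.25% local = 12% → £0.50
Desk lamp £73.37: household furniture → 5.75% + 0% local = 5.75% → £4.22
Cough syrup £13.27: OTC medicine → 0% + 0% local = 0% → £0.00
AA batteries (8-pack) £7.47: everything else → 9.75% + 2.25% local = 12% → £0.90
Stainless water bottle £19.44: everything else → 9.75% + 2.25% local = 12% → £2.33
Antacid chews £8.79: OTC medicine → 0% + 0% local = 0% → £0.00
Total tax = £3.99 + £2.82 + £3.27 + £0.50 + £4.22 + £0.90 + £2.33 = £18.03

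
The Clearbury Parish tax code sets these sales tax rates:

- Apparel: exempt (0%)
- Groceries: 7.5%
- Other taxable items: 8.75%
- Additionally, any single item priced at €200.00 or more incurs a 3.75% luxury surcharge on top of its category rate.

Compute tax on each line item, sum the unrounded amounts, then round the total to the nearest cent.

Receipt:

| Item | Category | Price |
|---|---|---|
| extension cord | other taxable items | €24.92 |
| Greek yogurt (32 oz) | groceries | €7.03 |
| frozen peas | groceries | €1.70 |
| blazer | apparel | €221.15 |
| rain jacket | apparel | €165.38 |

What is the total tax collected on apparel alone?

€8.29

Blazer €221.15: apparel → 0% + 3.75% surcharge = 3.75% → €8.293125
Rain jacket €165.38: apparel → 0% → €0.00
Tax on apparel: unrounded sum = €8.293125 → €8.29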